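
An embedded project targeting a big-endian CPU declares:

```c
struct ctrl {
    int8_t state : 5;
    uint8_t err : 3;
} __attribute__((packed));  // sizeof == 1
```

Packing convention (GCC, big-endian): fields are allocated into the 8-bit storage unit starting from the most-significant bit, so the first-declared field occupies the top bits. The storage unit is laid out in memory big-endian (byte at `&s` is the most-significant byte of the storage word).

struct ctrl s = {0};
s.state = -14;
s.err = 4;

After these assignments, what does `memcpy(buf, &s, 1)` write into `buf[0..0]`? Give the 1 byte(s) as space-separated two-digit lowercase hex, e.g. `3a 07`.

94

state (5b) val=-14 bits=0x12 at bit 3: 0x90
err (3b) val=4 bits=0x4 at bit 0: 0x94
word = 0x94 → big-endian bytes:
  [0]=0x94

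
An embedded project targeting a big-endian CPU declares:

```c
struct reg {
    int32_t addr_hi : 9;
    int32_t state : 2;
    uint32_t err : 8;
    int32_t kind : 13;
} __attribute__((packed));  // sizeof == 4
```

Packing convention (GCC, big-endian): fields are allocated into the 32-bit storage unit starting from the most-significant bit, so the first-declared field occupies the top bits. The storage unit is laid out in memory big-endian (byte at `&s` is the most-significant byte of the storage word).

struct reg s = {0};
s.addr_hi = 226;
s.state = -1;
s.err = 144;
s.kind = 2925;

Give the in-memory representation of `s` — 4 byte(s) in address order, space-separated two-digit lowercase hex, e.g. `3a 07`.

71 72 0b 6d

addr_hi:9 = 226 → 0xe2 << 23 → word 0x71000000
state:2 = -1 → 0x3 << 21 → word 0x71600000
err:8 = 144 → 0x90 << 13 → word 0x71720000
kind:13 = 2925 → 0xb6d << 0 → word 0x71720b6d
word = 0x71720b6d → big-endian bytes:
  [0]=0x71  [1]=0x72  [2]=0x0b  [3]=0x6d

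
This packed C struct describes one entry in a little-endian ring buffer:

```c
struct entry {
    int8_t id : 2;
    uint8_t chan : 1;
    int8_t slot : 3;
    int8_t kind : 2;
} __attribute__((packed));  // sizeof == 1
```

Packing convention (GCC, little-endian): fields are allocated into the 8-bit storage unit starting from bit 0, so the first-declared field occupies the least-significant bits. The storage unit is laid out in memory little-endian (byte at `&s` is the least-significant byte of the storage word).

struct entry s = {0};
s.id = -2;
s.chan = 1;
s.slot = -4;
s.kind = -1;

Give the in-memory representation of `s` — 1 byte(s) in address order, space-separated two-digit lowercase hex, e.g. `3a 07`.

[0+:2] id=-2 & 0x3 = 0x2; word=0x02
[2+:1] chan=1 & 0x1 = 0x1; word=0x06
[3+:3] slot=-4 & 0x7 = 0x4; word=0x26
[6+:2] kind=-1 & 0x3 = 0x3; word=0xe6
word = 0xe6 → little-endian bytes:
  [0]=0xe6

e6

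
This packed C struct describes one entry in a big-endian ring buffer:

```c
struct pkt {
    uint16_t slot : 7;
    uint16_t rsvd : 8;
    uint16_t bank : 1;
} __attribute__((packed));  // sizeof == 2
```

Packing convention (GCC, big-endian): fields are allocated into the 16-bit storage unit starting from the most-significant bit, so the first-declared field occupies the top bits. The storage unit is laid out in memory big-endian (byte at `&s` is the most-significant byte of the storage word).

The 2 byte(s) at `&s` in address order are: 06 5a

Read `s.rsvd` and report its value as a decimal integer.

45

[0]=0x06 [1]=0x5a (big-endian) → word 0x065a
slot:7 @ bit 9 → (0x065a>>9)&0x7f = 0x3
rsvd:8 @ bit 1 → (0x065a>>1)&0xff = 0x2d  ←
bank:1 @ bit 0 → (0x065a>>0)&0x1 = 0x0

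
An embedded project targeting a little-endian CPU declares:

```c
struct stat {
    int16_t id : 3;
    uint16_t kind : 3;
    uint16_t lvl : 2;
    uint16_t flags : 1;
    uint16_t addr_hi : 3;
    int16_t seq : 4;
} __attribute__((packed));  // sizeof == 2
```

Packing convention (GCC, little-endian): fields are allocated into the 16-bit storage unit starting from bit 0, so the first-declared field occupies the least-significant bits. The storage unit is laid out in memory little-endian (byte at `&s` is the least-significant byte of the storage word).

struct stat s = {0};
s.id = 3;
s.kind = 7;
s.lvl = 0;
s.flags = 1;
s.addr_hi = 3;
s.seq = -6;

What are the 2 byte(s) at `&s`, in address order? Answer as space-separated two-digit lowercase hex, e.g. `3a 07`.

3b a7

id:3 = 3 → 0x3 << 0 → word 0x0003
kind:3 = 7 → 0x7 << 3 → word 0x003b
lvl:2 = 0 → 0x0 << 6 → word 0x003b
flags:1 = 1 → 0x1 << 8 → word 0x013b
addr_hi:3 = 3 → 0x3 << 9 → word 0x073b
seq:4 = -6 → 0xa << 12 → word 0xa73b
word = 0xa73b → little-endian bytes:
  [0]=0x3b  [1]=0xa7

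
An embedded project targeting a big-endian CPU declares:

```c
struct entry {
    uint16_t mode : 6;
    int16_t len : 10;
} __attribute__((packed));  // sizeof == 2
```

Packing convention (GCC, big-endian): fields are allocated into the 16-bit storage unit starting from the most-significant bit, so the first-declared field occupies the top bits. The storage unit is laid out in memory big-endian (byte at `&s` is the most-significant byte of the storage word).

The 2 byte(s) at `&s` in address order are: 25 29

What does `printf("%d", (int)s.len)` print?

297

[0]=0x25 [1]=0x29 (big-endian) → word 0x2529
mode:6 @ bit 10 → (0x2529>>10)&0x3f = 0x9
len:10 @ bit 0 → (0x2529>>0)&0x3ff = 0x129  ←
len signed 10b, MSB=0: value = 297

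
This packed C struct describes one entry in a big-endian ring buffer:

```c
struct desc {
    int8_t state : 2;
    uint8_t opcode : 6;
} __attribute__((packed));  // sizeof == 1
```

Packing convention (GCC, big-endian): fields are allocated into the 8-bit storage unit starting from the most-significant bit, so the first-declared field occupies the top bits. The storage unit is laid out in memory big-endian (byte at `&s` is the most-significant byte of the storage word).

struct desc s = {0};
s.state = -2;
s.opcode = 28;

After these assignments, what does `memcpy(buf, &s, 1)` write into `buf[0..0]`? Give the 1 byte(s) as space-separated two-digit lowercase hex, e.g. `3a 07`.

9c

[6+:2] state=-2 & 0x3 = 0x2; word=0x80
[0+:6] opcode=28 & 0x3f = 0x1c; word=0x9c
word = 0x9c → big-endian bytes:
  [0]=0x9c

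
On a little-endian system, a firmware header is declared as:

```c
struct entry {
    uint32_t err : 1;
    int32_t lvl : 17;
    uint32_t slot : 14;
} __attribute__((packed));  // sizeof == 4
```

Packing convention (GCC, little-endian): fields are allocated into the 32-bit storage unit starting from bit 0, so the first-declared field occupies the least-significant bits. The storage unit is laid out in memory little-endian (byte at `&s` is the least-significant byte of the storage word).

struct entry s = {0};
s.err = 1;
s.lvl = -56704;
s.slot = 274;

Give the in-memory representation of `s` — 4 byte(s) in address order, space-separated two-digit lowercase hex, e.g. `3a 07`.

err (1b) val=1 bits=0x1 at bit 0: 0x00000001
lvl (17b) val=-56704 bits=0x12280 at bit 1: 0x00024501
slot (14b) val=274 bits=0x112 at bit 18: 0x044a4501
word = 0x044a4501 → little-endian bytes:
  [0]=0x01  [1]=0x45  [2]=0x4a  [3]=0x04

01 45 4a 04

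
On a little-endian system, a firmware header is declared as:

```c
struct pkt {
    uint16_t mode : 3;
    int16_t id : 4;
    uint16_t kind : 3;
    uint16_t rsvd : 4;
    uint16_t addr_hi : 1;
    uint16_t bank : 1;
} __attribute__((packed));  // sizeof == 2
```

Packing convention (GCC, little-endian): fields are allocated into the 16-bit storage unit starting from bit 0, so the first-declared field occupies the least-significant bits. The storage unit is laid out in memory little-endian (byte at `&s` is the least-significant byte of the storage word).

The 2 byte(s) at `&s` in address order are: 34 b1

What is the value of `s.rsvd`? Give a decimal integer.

12

[0]=0x34 [1]=0xb1 (little-endian) → word 0xb134
mode [0+:3] = (word>>0) & 0x7 = 4
id [3+:4] = (word>>3) & 0xf = 6
kind [7+:3] = (word>>7) & 0x7 = 2
rsvd [10+:4] = (word>>10) & 0xf = 12  ←
addr_hi [14+:1] = (word>>14) & 0x1 = 0
bank [15+:1] = (word>>15) & 0x1 = 1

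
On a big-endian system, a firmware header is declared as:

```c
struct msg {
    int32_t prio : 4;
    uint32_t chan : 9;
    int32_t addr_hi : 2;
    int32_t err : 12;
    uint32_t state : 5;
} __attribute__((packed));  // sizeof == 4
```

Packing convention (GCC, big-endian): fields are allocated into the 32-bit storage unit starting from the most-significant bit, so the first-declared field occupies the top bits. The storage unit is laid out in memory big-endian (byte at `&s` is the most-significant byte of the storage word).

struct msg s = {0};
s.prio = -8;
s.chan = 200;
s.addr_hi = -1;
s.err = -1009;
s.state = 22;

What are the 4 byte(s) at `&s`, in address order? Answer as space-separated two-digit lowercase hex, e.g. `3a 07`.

prio (4b) val=-8 bits=0x8 at bit 28: 0x80000000
chan (9b) val=200 bits=0xc8 at bit 19: 0x86400000
addr_hi (2b) val=-1 bits=0x3 at bit 17: 0x86460000
err (12b) val=-1009 bits=0xc0f at bit 5: 0x864781e0
state (5b) val=22 bits=0x16 at bit 0: 0x864781f6
word = 0x864781f6 → big-endian bytes:
  [0]=0x86  [1]=0x47  [2]=0x81  [3]=0xf6

86 47 81 f6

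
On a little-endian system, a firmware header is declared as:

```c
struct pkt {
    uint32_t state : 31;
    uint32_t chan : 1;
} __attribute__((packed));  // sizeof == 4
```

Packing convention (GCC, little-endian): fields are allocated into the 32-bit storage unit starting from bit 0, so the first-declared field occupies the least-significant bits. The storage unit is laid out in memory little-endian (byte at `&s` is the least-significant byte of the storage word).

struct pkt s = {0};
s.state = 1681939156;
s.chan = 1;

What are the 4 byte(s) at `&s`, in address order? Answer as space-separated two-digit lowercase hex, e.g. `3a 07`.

[0+:31] state=1681939156 & 0x7fffffff = 0x64405ad4; word=0x64405ad4
[31+:1] chan=1 & 0x1 = 0x1; word=0xe4405ad4
word = 0xe4405ad4 → little-endian bytes:
  [0]=0xd4  [1]=0x5a  [2]=0x40  [3]=0xe4

d4 5a 40 e4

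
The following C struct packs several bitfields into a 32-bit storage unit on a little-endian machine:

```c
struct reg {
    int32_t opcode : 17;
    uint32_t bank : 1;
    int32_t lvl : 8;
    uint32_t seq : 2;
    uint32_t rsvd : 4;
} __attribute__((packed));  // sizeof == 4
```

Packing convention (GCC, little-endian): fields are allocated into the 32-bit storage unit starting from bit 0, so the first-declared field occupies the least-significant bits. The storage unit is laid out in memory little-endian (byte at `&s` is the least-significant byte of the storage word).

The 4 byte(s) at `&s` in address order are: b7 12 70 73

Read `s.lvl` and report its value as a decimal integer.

-36

[0]=0xb7 [1]=0x12 [2]=0x70 [3]=0x73 (little-endian) → word 0x737012b7
opcode:17 @ bit 0 → (0x737012b7>>0)&0x1ffff = 0x12b7
bank:1 @ bit 17 → (0x737012b7>>17)&0x1 = 0x0
lvl:8 @ bit 18 → (0x737012b7>>18)&0xff = 0xdc  ←
seq:2 @ bit 26 → (0x737012b7>>26)&0x3 = 0x0
rsvd:4 @ bit 28 → (0x737012b7>>28)&0xf = 0x7
lvl signed 8b, MSB=1: 220 - 256 = -36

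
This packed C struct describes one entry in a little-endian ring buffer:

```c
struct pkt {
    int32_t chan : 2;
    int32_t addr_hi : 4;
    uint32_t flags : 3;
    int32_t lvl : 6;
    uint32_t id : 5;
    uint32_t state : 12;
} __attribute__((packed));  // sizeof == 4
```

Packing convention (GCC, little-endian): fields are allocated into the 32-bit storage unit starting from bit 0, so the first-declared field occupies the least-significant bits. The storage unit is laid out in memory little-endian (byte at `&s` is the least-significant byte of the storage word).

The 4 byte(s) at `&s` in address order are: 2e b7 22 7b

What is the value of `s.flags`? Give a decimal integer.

[0]=0x2e [1]=0xb7 [2]=0x22 [3]=0x7b (little-endian) → word 0x7b22b72e
chan:2 @ bit 0 → (0x7b22b72e>>0)&0x3 = 0x2
addr_hi:4 @ bit 2 → (0x7b22b72e>>2)&0xf = 0xb
flags:3 @ bit 6 → (0x7b22b72e>>6)&0x7 = 0x4  ←
lvl:6 @ bit 9 → (0x7b22b72e>>9)&0x3f = 0x1b
id:5 @ bit 15 → (0x7b22b72e>>15)&0x1f = 0x5
state:12 @ bit 20 → (0x7b22b72e>>20)&0xfff = 0x7b2

4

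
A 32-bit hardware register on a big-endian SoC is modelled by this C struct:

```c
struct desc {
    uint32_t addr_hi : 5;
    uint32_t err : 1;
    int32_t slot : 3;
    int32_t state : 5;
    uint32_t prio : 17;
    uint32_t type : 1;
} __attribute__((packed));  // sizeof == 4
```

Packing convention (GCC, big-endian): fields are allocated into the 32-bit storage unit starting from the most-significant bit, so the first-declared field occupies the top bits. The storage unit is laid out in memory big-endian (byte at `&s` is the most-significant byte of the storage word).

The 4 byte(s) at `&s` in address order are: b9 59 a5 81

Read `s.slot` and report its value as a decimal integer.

[0]=0xb9 [1]=0x59 [2]=0xa5 [3]=0x81 (big-endian) → word 0xb959a581
addr_hi [27+:5] = (word>>27) & 0x1f = 23
err [26+:1] = (word>>26) & 0x1 = 0
slot [23+:3] = (word>>23) & 0x7 = 2  ←
state [18+:5] = (word>>18) & 0x1f = 22
prio [1+:17] = (word>>1) & 0x1ffff = 53952
type [0+:1] = (word>>0) & 0x1 = 1
slot signed 3b, MSB=0: value = 2

2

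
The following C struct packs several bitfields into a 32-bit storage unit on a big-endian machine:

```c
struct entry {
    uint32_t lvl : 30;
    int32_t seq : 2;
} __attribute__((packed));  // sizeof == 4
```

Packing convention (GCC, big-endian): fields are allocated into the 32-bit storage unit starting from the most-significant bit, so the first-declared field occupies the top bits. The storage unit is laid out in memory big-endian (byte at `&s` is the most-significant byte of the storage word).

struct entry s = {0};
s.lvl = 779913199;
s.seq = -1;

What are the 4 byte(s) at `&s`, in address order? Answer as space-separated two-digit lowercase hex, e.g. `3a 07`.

lvl:30 = 779913199 → 0x2e7c87ef << 2 → word 0xb9f21fbc
seq:2 = -1 → 0x3 << 0 → word 0xb9f21fbf
word = 0xb9f21fbf → big-endian bytes:
  [0]=0xb9  [1]=0xf2  [2]=0x1f  [3]=0xbf

b9 f2 1f bf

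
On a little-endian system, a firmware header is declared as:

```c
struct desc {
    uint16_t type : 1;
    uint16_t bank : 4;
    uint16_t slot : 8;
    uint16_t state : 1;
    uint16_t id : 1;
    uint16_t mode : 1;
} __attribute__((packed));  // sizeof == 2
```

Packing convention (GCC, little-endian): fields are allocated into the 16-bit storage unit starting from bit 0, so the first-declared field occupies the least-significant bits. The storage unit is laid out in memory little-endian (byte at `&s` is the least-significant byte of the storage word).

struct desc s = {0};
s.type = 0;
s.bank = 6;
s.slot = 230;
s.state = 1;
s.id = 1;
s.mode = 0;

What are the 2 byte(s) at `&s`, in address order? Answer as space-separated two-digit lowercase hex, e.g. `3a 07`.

[0+:1] type=0 & 0x1 = 0x0; word=0x0000
[1+:4] bank=6 & 0xf = 0x6; word=0x000c
[5+:8] slot=230 & 0xff = 0xe6; word=0x1ccc
[13+:1] state=1 & 0x1 = 0x1; word=0x3ccc
[14+:1] id=1 & 0x1 = 0x1; word=0x7ccc
[15+:1] mode=0 & 0x1 = 0x0; word=0x7ccc
word = 0x7ccc → little-endian bytes:
  [0]=0xcc  [1]=0x7c

cc 7c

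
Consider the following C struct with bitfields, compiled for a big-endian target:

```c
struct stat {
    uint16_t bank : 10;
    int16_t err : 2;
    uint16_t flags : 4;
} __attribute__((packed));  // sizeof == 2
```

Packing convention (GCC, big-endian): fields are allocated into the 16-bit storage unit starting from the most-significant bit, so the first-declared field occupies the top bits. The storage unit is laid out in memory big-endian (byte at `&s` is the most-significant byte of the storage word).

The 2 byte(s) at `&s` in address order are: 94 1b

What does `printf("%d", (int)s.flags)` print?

11

[0]=0x94 [1]=0x1b (big-endian) → word 0x941b
bank [6+:10] = (word>>6) & 0x3ff = 592
err [4+:2] = (word>>4) & 0x3 = 1
flags [0+:4] = (word>>0) & 0xf = 11  ←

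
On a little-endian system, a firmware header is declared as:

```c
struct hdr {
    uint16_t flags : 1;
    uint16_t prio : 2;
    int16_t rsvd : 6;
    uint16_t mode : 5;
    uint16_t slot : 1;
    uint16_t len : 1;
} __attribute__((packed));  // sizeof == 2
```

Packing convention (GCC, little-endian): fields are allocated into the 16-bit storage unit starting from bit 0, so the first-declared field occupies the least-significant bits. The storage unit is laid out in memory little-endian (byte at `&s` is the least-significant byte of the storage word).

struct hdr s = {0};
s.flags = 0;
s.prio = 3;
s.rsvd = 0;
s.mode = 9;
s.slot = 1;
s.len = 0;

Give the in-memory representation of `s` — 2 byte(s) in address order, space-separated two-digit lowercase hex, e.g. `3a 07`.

flags:1 = 0 → 0x0 << 0 → word 0x0000
prio:2 = 3 → 0x3 << 1 → word 0x0006
rsvd:6 = 0 → 0x0 << 3 → word 0x0006
mode:5 = 9 → 0x9 << 9 → word 0x1206
slot:1 = 1 → 0x1 << 14 → word 0x5206
len:1 = 0 → 0x0 << 15 → word 0x5206
word = 0x5206 → little-endian bytes:
  [0]=0x06  [1]=0x52

06 52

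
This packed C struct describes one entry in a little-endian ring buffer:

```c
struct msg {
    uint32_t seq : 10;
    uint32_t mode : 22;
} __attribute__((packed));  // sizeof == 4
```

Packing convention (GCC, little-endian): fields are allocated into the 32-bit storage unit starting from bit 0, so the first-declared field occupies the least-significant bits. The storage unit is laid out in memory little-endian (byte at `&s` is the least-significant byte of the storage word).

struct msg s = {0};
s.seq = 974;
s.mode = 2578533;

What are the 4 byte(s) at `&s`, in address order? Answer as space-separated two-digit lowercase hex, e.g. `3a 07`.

seq:10 = 974 → 0x3ce << 0 → word 0x000003ce
mode:22 = 2578533 → 0x275865 << 10 → word 0x9d6197ce
word = 0x9d6197ce → little-endian bytes:
  [0]=0xce  [1]=0x97  [2]=0x61  [3]=0x9d

ce 97 61 9d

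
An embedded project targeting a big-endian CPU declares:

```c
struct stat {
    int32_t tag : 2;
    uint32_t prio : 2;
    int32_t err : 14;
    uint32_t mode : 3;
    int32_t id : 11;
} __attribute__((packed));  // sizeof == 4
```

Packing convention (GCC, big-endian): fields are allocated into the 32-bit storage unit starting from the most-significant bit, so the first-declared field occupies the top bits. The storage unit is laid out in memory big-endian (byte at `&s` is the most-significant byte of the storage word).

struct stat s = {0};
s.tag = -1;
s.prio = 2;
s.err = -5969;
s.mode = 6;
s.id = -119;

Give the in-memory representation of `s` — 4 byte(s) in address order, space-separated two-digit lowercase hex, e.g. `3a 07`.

ea 2b f7 89

tag (2b) val=-1 bits=0x3 at bit 30: 0xc0000000
prio (2b) val=2 bits=0x2 at bit 28: 0xe0000000
err (14b) val=-5969 bits=0x28af at bit 14: 0xea2bc000
mode (3b) val=6 bits=0x6 at bit 11: 0xea2bf000
id (11b) val=-119 bits=0x789 at bit 0: 0xea2bf789
word = 0xea2bf789 → big-endian bytes:
  [0]=0xea  [1]=0x2b  [2]=0xf7  [3]=0x89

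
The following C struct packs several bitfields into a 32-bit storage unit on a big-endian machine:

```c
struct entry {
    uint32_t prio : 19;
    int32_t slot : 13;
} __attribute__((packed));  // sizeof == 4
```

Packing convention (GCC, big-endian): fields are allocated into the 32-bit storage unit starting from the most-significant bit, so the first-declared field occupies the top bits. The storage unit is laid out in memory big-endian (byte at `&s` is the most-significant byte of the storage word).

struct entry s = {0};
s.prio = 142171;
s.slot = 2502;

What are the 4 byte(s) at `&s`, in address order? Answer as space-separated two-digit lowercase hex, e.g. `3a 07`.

prio (19b) val=142171 bits=0x22b5b at bit 13: 0x456b6000
slot (13b) val=2502 bits=0x9c6 at bit 0: 0x456b69c6
word = 0x456b69c6 → big-endian bytes:
  [0]=0x45  [1]=0x6b  [2]=0x69  [3]=0xc6

45 6b 69 c6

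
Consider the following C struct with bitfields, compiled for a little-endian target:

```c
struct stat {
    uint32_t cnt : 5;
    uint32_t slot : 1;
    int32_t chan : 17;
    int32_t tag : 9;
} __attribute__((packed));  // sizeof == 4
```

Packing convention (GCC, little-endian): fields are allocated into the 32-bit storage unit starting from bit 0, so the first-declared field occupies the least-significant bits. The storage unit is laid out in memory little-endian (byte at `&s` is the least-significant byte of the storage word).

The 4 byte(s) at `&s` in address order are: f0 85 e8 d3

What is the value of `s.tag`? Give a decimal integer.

[0]=0xf0 [1]=0x85 [2]=0xe8 [3]=0xd3 (little-endian) → word 0xd3e885f0
cnt:5 @ bit 0 → (0xd3e885f0>>0)&0x1f = 0x10
slot:1 @ bit 5 → (0xd3e885f0>>5)&0x1 = 0x1
chan:17 @ bit 6 → (0xd3e885f0>>6)&0x1ffff = 0x1a217
tag:9 @ bit 23 → (0xd3e885f0>>23)&0x1ff = 0x1a7  ←
tag signed 9b, MSB=1: 423 - 512 = -89

-89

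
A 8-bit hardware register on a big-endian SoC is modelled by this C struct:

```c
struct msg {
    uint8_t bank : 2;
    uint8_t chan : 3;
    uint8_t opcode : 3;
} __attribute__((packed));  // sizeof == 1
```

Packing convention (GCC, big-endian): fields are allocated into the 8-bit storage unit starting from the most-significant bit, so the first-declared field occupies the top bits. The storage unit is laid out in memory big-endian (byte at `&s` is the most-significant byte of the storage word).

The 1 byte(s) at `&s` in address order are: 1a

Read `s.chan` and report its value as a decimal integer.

[0]=0x1a (big-endian) → word 0x1a
bank:2 @ bit 6 → (0x1a>>6)&0x3 = 0x0
chan:3 @ bit 3 → (0x1a>>3)&0x7 = 0x3  ←
opcode:3 @ bit 0 → (0x1a>>0)&0x7 = 0x2

3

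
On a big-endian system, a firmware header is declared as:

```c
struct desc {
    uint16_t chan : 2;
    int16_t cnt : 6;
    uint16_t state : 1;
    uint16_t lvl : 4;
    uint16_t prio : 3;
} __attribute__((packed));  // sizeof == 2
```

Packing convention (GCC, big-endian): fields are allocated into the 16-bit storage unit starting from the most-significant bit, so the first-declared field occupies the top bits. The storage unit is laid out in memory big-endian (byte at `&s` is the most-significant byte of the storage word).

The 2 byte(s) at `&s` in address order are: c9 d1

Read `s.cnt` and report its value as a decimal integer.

[0]=0xc9 [1]=0xd1 (big-endian) → word 0xc9d1
chan:2 @ bit 14 → (0xc9d1>>14)&0x3 = 0x3
cnt:6 @ bit 8 → (0xc9d1>>8)&0x3f = 0x9  ←
state:1 @ bit 7 → (0xc9d1>>7)&0x1 = 0x1
lvl:4 @ bit 3 → (0xc9d1>>3)&0xf = 0xa
prio:3 @ bit 0 → (0xc9d1>>0)&0x7 = 0x1
cnt signed 6b, MSB=0: value = 9

9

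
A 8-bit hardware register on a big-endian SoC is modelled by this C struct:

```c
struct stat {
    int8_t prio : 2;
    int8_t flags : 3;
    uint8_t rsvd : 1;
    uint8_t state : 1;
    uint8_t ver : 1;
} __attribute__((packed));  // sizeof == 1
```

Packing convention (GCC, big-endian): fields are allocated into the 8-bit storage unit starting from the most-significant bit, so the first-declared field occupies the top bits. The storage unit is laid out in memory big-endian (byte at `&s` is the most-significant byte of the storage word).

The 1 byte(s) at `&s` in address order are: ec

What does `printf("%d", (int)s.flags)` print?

[0]=0xec (big-endian) → word 0xec
prio [6+:2] = (word>>6) & 0x3 = 3
flags [3+:3] = (word>>3) & 0x7 = 5  ←
rsvd [2+:1] = (word>>2) & 0x1 = 1
state [1+:1] = (word>>1) & 0x1 = 0
ver [0+:1] = (word>>0) & 0x1 = 0
flags signed 3b, MSB=1: 5 - 8 = -3

-3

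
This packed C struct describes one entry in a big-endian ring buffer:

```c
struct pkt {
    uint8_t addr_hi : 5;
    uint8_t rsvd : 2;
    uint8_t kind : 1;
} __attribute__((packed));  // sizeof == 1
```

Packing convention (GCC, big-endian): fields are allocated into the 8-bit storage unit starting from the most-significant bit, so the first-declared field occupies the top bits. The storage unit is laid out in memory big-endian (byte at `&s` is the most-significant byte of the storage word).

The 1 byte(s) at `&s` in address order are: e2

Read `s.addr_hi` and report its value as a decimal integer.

28

[0]=0xe2 (big-endian) → word 0xe2
addr_hi [3+:5] = (word>>3) & 0x1f = 28  ←
rsvd [1+:2] = (word>>1) & 0x3 = 1
kind [0+:1] = (word>>0) & 0x1 = 0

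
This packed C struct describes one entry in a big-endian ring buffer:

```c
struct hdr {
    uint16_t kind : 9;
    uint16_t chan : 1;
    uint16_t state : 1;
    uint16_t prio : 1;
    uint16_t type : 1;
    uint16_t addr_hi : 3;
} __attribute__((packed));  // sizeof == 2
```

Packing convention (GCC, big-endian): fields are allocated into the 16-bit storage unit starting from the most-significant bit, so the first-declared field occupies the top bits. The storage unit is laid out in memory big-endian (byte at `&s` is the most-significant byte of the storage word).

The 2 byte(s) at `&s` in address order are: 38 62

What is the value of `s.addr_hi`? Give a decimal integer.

[0]=0x38 [1]=0x62 (big-endian) → word 0x3862
kind:9 @ bit 7 → (0x3862>>7)&0x1ff = 0x70
chan:1 @ bit 6 → (0x3862>>6)&0x1 = 0x1
state:1 @ bit 5 → (0x3862>>5)&0x1 = 0x1
prio:1 @ bit 4 → (0x3862>>4)&0x1 = 0x0
type:1 @ bit 3 → (0x3862>>3)&0x1 = 0x0
addr_hi:3 @ bit 0 → (0x3862>>0)&0x7 = 0x2  ←

2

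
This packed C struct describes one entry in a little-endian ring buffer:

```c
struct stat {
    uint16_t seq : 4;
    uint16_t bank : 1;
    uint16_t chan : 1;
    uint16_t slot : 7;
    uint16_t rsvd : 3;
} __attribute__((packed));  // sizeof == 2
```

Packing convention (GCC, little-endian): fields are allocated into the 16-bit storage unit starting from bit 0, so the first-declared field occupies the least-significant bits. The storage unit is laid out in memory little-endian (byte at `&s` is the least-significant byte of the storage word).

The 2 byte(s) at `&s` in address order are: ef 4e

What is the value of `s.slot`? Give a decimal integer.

[0]=0xef [1]=0x4e (little-endian) → word 0x4eef
seq:4 @ bit 0 → (0x4eef>>0)&0xf = 0xf
bank:1 @ bit 4 → (0x4eef>>4)&0x1 = 0x0
chan:1 @ bit 5 → (0x4eef>>5)&0x1 = 0x1
slot:7 @ bit 6 → (0x4eef>>6)&0x7f = 0x3b  ←
rsvd:3 @ bit 13 → (0x4eef>>13)&0x7 = 0x2

59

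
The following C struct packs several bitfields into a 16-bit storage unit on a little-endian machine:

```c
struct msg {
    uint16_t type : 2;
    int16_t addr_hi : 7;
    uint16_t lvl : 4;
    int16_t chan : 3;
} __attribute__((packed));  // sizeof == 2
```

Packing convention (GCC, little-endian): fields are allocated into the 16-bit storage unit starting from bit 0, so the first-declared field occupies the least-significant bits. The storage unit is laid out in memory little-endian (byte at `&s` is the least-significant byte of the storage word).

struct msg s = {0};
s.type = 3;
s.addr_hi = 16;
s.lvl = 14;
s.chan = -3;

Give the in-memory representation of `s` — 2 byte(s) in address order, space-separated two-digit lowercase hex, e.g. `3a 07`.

type (2b) val=3 bits=0x3 at bit 0: 0x0003
addr_hi (7b) val=16 bits=0x10 at bit 2: 0x0043
lvl (4b) val=14 bits=0xe at bit 9: 0x1c43
chan (3b) val=-3 bits=0x5 at bit 13: 0xbc43
word = 0xbc43 → little-endian bytes:
  [0]=0x43  [1]=0xbc

43 bc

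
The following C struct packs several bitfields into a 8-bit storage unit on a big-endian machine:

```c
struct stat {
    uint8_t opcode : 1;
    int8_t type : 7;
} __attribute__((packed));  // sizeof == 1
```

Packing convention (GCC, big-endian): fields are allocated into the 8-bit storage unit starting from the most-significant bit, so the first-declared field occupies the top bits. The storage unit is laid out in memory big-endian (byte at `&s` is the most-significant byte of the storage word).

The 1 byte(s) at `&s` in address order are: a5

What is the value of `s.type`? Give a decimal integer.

[0]=0xa5 (big-endian) → word 0xa5
opcode:1 @ bit 7 → (0xa5>>7)&0x1 = 0x1
type:7 @ bit 0 → (0xa5>>0)&0x7f = 0x25  ←
type signed 7b, MSB=0: value = 37

37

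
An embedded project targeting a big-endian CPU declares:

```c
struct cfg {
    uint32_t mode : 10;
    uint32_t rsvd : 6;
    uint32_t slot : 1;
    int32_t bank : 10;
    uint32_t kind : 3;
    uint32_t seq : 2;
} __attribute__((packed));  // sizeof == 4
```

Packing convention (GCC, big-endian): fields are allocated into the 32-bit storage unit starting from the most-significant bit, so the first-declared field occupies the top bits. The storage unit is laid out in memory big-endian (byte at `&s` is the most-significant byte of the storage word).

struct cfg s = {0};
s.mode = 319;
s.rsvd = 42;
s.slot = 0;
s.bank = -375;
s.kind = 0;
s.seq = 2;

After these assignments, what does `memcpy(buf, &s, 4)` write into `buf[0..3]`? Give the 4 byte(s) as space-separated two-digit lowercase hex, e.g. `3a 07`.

mode:10 = 319 → 0x13f << 22 → word 0x4fc00000
rsvd:6 = 42 → 0x2a << 16 → word 0x4fea0000
slot:1 = 0 → 0x0 << 15 → word 0x4fea0000
bank:10 = -375 → 0x289 << 5 → word 0x4fea5120
kind:3 = 0 → 0x0 << 2 → word 0x4fea5120
seq:2 = 2 → 0x2 << 0 → word 0x4fea5122
word = 0x4fea5122 → big-endian bytes:
  [0]=0x4f  [1]=0xea  [2]=0x51  [3]=0x22

4f ea 51 22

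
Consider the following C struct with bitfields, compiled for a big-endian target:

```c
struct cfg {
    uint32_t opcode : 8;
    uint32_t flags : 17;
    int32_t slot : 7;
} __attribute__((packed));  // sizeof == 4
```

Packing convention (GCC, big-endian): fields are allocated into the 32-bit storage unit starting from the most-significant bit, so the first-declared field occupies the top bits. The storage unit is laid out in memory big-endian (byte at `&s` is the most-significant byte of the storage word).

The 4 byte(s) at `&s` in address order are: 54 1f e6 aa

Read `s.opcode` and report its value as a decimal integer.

[0]=0x54 [1]=0x1f [2]=0xe6 [3]=0xaa (big-endian) → word 0x541fe6aa
opcode:8 @ bit 24 → (0x541fe6aa>>24)&0xff = 0x54  ←
flags:17 @ bit 7 → (0x541fe6aa>>7)&0x1ffff = 0x3fcd
slot:7 @ bit 0 → (0x541fe6aa>>0)&0x7f = 0x2a

84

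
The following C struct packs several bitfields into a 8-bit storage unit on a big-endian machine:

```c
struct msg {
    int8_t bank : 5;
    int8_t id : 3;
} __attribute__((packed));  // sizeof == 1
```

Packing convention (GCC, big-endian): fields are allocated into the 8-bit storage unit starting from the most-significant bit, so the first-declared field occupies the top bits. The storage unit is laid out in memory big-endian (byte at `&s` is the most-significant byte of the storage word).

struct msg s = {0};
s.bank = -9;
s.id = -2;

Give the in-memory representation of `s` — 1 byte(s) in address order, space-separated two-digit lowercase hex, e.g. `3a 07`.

bank:5 = -9 → 0x17 << 3 → word 0xb8
id:3 = -2 → 0x6 << 0 → word 0xbe
word = 0xbe → big-endian bytes:
  [0]=0xbe

be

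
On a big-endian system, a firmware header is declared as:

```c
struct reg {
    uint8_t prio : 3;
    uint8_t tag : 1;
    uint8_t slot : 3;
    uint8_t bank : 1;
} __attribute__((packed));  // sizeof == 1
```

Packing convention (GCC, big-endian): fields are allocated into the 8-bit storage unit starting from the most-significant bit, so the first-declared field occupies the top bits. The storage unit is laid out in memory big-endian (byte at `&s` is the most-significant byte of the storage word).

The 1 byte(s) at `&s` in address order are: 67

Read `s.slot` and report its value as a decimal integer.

3

[0]=0x67 (big-endian) → word 0x67
prio:3 @ bit 5 → (0x67>>5)&0x7 = 0x3
tag:1 @ bit 4 → (0x67>>4)&0x1 = 0x0
slot:3 @ bit 1 → (0x67>>1)&0x7 = 0x3  ←
bank:1 @ bit 0 → (0x67>>0)&0x1 = 0x1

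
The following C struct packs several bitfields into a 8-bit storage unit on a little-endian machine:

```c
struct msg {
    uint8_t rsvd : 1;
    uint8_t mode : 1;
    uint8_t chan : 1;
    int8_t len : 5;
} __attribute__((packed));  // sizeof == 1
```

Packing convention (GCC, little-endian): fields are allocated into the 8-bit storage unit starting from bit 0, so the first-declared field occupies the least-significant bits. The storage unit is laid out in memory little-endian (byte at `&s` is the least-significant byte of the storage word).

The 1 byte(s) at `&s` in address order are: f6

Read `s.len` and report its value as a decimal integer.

[0]=0xf6 (little-endian) → word 0xf6
rsvd:1 @ bit 0 → (0xf6>>0)&0x1 = 0x0
mode:1 @ bit 1 → (0xf6>>1)&0x1 = 0x1
chan:1 @ bit 2 → (0xf6>>2)&0x1 = 0x1
len:5 @ bit 3 → (0xf6>>3)&0x1f = 0x1e  ←
len signed 5b, MSB=1: 30 - 32 = -2

-2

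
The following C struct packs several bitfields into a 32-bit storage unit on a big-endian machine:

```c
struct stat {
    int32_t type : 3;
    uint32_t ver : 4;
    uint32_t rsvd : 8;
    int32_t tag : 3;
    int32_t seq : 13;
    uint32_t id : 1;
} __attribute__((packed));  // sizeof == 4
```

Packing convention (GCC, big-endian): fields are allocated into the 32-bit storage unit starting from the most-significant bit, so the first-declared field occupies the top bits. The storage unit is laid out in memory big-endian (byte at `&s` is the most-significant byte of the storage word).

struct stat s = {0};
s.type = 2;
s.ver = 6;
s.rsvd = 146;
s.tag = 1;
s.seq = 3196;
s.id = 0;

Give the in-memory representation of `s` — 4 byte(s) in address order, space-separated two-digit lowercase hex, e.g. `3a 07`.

type (3b) val=2 bits=0x2 at bit 29: 0x40000000
ver (4b) val=6 bits=0x6 at bit 25: 0x4c000000
rsvd (8b) val=146 bits=0x92 at bit 17: 0x4d240000
tag (3b) val=1 bits=0x1 at bit 14: 0x4d244000
seq (13b) val=3196 bits=0xc7c at bit 1: 0x4d2458f8
id (1b) val=0 bits=0x0 at bit 0: 0x4d2458f8
word = 0x4d2458f8 → big-endian bytes:
  [0]=0x4d  [1]=0x24  [2]=0x58  [3]=0xf8

4d 24 58 f8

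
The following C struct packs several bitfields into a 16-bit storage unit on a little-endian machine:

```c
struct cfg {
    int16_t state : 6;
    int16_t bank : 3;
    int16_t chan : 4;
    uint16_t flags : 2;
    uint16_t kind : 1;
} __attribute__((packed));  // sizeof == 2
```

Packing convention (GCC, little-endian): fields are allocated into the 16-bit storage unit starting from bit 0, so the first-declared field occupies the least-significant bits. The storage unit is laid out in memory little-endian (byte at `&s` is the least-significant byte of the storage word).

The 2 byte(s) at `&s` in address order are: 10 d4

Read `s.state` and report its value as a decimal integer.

16

[0]=0x10 [1]=0xd4 (little-endian) → word 0xd410
state:6 @ bit 0 → (0xd410>>0)&0x3f = 0x10  ←
bank:3 @ bit 6 → (0xd410>>6)&0x7 = 0x0
chan:4 @ bit 9 → (0xd410>>9)&0xf = 0xa
flags:2 @ bit 13 → (0xd410>>13)&0x3 = 0x2
kind:1 @ bit 15 → (0xd410>>15)&0x1 = 0x1
state signed 6b, MSB=0: value = 16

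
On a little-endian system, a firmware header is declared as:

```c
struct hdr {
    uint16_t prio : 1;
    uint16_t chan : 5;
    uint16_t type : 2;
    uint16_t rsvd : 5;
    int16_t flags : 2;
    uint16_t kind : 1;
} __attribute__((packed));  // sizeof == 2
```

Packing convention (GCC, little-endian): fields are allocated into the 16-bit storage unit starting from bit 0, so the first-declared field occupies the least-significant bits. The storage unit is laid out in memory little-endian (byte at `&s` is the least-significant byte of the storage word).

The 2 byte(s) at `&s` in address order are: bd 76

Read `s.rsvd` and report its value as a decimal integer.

[0]=0xbd [1]=0x76 (little-endian) → word 0x76bd
prio:1 @ bit 0 → (0x76bd>>0)&0x1 = 0x1
chan:5 @ bit 1 → (0x76bd>>1)&0x1f = 0x1e
type:2 @ bit 6 → (0x76bd>>6)&0x3 = 0x2
rsvd:5 @ bit 8 → (0x76bd>>8)&0x1f = 0x16  ←
flags:2 @ bit 13 → (0x76bd>>13)&0x3 = 0x3
kind:1 @ bit 15 → (0x76bd>>15)&0x1 = 0x0

22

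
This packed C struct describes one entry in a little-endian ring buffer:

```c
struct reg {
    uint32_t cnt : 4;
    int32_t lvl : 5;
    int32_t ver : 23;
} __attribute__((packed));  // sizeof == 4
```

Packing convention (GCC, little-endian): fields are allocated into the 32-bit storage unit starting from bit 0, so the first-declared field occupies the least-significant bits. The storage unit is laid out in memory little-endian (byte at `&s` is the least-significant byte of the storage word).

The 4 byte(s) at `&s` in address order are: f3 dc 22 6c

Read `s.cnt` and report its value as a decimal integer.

3

[0]=0xf3 [1]=0xdc [2]=0x22 [3]=0x6c (little-endian) → word 0x6c22dcf3
cnt [0+:4] = (word>>0) & 0xf = 3  ←
lvl [4+:5] = (word>>4) & 0x1f = 15
ver [9+:23] = (word>>9) & 0x7fffff = 3543406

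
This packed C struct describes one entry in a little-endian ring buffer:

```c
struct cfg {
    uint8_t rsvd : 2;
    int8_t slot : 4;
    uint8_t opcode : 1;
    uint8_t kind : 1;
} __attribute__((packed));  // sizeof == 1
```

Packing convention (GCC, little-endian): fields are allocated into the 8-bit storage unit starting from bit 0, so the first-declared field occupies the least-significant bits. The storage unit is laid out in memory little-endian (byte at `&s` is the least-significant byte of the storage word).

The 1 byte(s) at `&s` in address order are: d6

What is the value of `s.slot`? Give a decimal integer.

5

[0]=0xd6 (little-endian) → word 0xd6
rsvd:2 @ bit 0 → (0xd6>>0)&0x3 = 0x2
slot:4 @ bit 2 → (0xd6>>2)&0xf = 0x5  ←
opcode:1 @ bit 6 → (0xd6>>6)&0x1 = 0x1
kind:1 @ bit 7 → (0xd6>>7)&0x1 = 0x1
slot signed 4b, MSB=0: value = 5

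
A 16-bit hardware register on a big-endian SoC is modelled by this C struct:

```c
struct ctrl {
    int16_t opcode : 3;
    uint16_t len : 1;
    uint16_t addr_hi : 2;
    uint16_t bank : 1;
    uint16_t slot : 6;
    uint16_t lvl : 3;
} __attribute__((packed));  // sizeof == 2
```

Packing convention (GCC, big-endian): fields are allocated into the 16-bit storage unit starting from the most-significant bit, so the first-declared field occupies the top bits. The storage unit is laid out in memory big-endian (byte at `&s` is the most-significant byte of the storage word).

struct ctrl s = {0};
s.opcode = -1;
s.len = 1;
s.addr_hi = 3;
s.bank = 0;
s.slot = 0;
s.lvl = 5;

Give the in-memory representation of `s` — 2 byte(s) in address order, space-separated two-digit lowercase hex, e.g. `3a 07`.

fc 05

opcode:3 = -1 → 0x7 << 13 → word 0xe000
len:1 = 1 → 0x1 << 12 → word 0xf000
addr_hi:2 = 3 → 0x3 << 10 → word 0xfc00
bank:1 = 0 → 0x0 << 9 → word 0xfc00
slot:6 = 0 → 0x0 << 3 → word 0xfc00
lvl:3 = 5 → 0x5 << 0 → word 0xfc05
word = 0xfc05 → big-endian bytes:
  [0]=0xfc  [1]=0x05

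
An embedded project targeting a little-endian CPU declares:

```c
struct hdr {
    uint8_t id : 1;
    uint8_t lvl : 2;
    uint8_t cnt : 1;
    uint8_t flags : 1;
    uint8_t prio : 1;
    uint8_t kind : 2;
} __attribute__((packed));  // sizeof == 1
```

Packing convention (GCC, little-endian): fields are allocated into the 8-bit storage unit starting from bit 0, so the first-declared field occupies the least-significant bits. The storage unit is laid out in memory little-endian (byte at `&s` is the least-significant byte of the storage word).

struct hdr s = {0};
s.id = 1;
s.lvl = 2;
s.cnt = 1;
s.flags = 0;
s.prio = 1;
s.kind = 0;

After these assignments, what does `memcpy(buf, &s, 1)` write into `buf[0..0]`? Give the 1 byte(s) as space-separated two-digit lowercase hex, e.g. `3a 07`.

2d

id:1 = 1 → 0x1 << 0 → word 0x01
lvl:2 = 2 → 0x2 << 1 → word 0x05
cnt:1 = 1 → 0x1 << 3 → word 0x0d
flags:1 = 0 → 0x0 << 4 → word 0x0d
prio:1 = 1 → 0x1 << 5 → word 0x2d
kind:2 = 0 → 0x0 << 6 → word 0x2d
word = 0x2d → little-endian bytes:
  [0]=0x2d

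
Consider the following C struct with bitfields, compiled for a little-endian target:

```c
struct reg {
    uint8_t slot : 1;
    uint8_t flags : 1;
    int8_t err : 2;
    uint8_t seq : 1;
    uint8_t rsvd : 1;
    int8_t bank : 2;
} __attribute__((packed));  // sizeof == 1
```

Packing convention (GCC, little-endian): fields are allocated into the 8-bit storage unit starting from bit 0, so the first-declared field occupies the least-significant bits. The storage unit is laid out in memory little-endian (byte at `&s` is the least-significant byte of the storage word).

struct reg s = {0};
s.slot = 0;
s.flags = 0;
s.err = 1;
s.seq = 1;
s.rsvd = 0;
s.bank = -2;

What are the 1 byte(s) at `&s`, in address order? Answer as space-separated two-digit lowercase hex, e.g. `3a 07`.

[0+:1] slot=0 & 0x1 = 0x0; word=0x00
[1+:1] flags=0 & 0x1 = 0x0; word=0x00
[2+:2] err=1 & 0x3 = 0x1; word=0x04
[4+:1] seq=1 & 0x1 = 0x1; word=0x14
[5+:1] rsvd=0 & 0x1 = 0x0; word=0x14
[6+:2] bank=-2 & 0x3 = 0x2; word=0x94
word = 0x94 → little-endian bytes:
  [0]=0x94

94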